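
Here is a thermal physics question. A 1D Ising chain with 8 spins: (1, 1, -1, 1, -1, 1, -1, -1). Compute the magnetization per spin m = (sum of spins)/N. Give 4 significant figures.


Step 1: Count up spins (+1): 4, down spins (-1): 4
Step 2: Total magnetization M = 4 - 4 = 0
Step 3: m = M/N = 0/8 = 0

0


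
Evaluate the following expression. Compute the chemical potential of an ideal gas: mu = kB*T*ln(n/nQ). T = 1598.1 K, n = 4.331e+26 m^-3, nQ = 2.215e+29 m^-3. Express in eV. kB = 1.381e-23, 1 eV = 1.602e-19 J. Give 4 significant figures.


Step 1: n/nQ = 4.331e+26/2.215e+29 = 0.001955
Step 2: ln(n/nQ) = -6.237
Step 3: mu = kB*T*ln(n/nQ) = 2.207e-20*-6.237 = -1.377e-19 J
Step 4: Convert to eV: -1.377e-19/1.602e-19 = -0.8593 eV

-0.8593


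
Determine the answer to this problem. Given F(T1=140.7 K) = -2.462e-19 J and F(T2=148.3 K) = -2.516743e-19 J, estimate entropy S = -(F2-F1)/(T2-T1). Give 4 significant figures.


Step 1: dF = F2 - F1 = -2.516743e-19 - (-2.462e-19) = -5.4743e-21 J
Step 2: dT = T2 - T1 = 148.3 - 140.7 = 7.6 K
Step 3: S = -dF/dT = -(-5.4743e-21)/7.6 = 7.203e-22 J/K

7.203e-22


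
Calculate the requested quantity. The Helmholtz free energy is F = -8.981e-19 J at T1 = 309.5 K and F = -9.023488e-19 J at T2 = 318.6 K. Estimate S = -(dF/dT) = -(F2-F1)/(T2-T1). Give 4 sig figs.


Step 1: dF = F2 - F1 = -9.023488e-19 - (-8.981e-19) = -4.2488e-21 J
Step 2: dT = T2 - T1 = 318.6 - 309.5 = 9.1 K
Step 3: S = -dF/dT = -(-4.2488e-21)/9.1 = 4.669e-22 J/K

4.669e-22


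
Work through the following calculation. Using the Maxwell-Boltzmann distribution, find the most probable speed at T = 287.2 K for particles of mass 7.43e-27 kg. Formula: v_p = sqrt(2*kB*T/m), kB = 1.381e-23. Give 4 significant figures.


Step 1: Numerator = 2*kB*T = 2*1.381e-23*287.2 = 7.932e-21
Step 2: Ratio = 7.932e-21 / 7.43e-27 = 1.068e+06
Step 3: v_p = sqrt(1.068e+06) = 1033 m/s

1033


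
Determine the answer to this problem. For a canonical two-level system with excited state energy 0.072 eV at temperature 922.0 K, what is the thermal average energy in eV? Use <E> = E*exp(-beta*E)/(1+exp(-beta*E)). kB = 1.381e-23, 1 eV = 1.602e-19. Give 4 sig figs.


Step 1: beta*E = 0.072*1.602e-19/(1.381e-23*922.0) = 0.9059
Step 2: exp(-beta*E) = 0.4042
Step 3: <E> = 0.072*0.4042/(1+0.4042) = 0.02072 eV

0.02072


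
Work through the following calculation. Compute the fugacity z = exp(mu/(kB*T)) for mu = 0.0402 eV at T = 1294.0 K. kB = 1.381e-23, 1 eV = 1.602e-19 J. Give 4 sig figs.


Step 1: Convert mu to Joules: 0.0402*1.602e-19 = 6.44e-21 J
Step 2: kB*T = 1.381e-23*1294.0 = 1.787e-20 J
Step 3: mu/(kB*T) = 0.3604
Step 4: z = exp(0.3604) = 1.434

1.434


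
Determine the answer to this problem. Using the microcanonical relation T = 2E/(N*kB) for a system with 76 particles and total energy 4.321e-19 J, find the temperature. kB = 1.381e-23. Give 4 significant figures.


Step 1: Numerator = 2*E = 2*4.321e-19 = 8.642e-19 J
Step 2: Denominator = N*kB = 76*1.381e-23 = 1.05e-21
Step 3: T = 8.642e-19 / 1.05e-21 = 823.4 K

823.4


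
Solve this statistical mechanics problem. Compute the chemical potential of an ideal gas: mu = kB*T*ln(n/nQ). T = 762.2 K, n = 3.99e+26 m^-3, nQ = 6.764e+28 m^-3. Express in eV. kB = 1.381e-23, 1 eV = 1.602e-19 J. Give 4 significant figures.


Step 1: n/nQ = 3.99e+26/6.764e+28 = 0.005899
Step 2: ln(n/nQ) = -5.133
Step 3: mu = kB*T*ln(n/nQ) = 1.053e-20*-5.133 = -5.403e-20 J
Step 4: Convert to eV: -5.403e-20/1.602e-19 = -0.3373 eV

-0.3373


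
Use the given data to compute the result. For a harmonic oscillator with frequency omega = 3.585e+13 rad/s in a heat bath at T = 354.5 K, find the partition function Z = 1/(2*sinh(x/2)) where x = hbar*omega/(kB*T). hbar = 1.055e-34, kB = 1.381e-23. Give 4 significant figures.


Step 1: Compute x = hbar*omega/(kB*T) = 1.055e-34*3.585e+13/(1.381e-23*354.5) = 0.7726
Step 2: x/2 = 0.3863
Step 3: sinh(x/2) = 0.396
Step 4: Z = 1/(2*0.396) = 1.263

1.263


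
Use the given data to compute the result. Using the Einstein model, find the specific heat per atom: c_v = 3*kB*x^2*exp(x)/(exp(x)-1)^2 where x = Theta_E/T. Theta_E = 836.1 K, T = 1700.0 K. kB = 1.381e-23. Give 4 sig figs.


Step 1: x = Theta_E/T = 836.1/1700.0 = 0.4918
Step 2: x^2 = 0.2419
Step 3: exp(x) = 1.635
Step 4: c_v = 3*1.381e-23*0.2419*1.635/(1.635-1)^2 = 4.06e-23

4.06e-23


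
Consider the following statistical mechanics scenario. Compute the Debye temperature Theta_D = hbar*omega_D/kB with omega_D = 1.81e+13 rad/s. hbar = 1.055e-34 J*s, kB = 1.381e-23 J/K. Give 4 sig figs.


Step 1: hbar*omega_D = 1.055e-34 * 1.81e+13 = 1.91e-21 J
Step 2: Theta_D = 1.91e-21 / 1.381e-23
Step 3: Theta_D = 138.3 K

138.3


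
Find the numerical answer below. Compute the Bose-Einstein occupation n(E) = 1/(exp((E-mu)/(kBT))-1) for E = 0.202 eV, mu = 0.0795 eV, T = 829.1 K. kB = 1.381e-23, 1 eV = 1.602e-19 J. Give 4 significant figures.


Step 1: (E - mu) = 0.1225 eV
Step 2: x = (E-mu)*eV/(kB*T) = 0.1225*1.602e-19/(1.381e-23*829.1) = 1.714
Step 3: exp(x) = 5.551
Step 4: n = 1/(exp(x)-1) = 0.2197

0.2197


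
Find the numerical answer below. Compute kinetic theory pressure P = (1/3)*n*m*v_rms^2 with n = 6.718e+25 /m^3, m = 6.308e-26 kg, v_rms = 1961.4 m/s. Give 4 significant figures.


Step 1: v_rms^2 = 1961.4^2 = 3.847e+06
Step 2: n*m = 6.718e+25*6.308e-26 = 4.238
Step 3: P = (1/3)*4.238*3.847e+06 = 5.434e+06 Pa

5.434e+06


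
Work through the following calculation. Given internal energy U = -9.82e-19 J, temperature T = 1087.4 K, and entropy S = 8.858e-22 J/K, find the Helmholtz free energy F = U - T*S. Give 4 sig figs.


Step 1: T*S = 1087.4 * 8.858e-22 = 9.632e-19 J
Step 2: F = U - T*S = -9.82e-19 - 9.632e-19
Step 3: F = -1.945e-18 J

-1.945e-18


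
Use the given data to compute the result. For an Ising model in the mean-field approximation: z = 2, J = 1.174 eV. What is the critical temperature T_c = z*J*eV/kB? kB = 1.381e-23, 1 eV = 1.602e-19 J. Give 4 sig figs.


Step 1: z*J = 2*1.174 = 2.348 eV
Step 2: Convert to Joules: 2.348*1.602e-19 = 3.761e-19 J
Step 3: T_c = 3.761e-19 / 1.381e-23 = 2.724e+04 K

2.724e+04


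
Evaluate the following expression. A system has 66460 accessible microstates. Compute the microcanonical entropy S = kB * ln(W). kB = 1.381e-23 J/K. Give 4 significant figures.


Step 1: ln(W) = ln(66460) = 11.1
Step 2: S = kB * ln(W) = 1.381e-23 * 11.1
Step 3: S = 1.534e-22 J/K

1.534e-22


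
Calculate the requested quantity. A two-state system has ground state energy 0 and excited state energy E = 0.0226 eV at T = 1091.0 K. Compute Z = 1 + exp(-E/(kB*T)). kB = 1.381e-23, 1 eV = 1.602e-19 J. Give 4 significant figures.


Step 1: Compute beta*E = E*eV/(kB*T) = 0.0226*1.602e-19/(1.381e-23*1091.0) = 0.2403
Step 2: exp(-beta*E) = exp(-0.2403) = 0.7864
Step 3: Z = 1 + 0.7864 = 1.786

1.786


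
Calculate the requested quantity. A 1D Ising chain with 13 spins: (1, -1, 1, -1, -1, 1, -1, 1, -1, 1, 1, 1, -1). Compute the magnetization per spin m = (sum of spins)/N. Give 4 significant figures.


Step 1: Count up spins (+1): 7, down spins (-1): 6
Step 2: Total magnetization M = 7 - 6 = 1
Step 3: m = M/N = 1/13 = 0.07692

0.07692


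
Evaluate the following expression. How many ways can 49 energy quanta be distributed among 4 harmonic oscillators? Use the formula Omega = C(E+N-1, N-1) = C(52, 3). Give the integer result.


Step 1: Use binomial coefficient C(52, 3)
Step 2: Numerator = 52! / 49!
Step 3: Denominator = 3!
Step 4: Omega = 22100

22100


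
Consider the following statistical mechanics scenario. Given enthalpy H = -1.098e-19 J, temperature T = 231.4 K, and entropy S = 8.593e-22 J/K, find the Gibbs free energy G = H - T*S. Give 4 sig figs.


Step 1: T*S = 231.4 * 8.593e-22 = 1.988e-19 J
Step 2: G = H - T*S = -1.098e-19 - 1.988e-19
Step 3: G = -3.086e-19 J

-3.086e-19


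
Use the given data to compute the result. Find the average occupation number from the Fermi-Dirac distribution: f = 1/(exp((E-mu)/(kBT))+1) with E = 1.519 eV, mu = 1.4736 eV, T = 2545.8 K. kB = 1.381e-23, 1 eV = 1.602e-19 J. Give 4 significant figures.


Step 1: (E - mu) = 1.519 - 1.4736 = 0.0454 eV
Step 2: Convert: (E-mu)*eV = 7.273e-21 J
Step 3: x = (E-mu)*eV/(kB*T) = 0.2069
Step 4: f = 1/(exp(0.2069)+1) = 0.4485

0.4485


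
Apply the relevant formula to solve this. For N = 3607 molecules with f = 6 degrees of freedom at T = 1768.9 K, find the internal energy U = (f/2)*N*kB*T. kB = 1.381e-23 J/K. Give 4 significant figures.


Step 1: f/2 = 6/2 = 3.0
Step 2: N*kB*T = 3607*1.381e-23*1768.9 = 8.811e-17
Step 3: U = 3.0 * 8.811e-17 = 2.643e-16 J

2.643e-16


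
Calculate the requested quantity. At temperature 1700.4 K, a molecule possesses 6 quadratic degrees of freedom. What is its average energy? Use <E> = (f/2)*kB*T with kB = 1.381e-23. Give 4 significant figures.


Step 1: f/2 = 6/2 = 3
Step 2: kB*T = 1.381e-23 * 1700.4 = 2.348e-20
Step 3: <E> = 3 * 2.348e-20 = 7.045e-20 J

7.045e-20


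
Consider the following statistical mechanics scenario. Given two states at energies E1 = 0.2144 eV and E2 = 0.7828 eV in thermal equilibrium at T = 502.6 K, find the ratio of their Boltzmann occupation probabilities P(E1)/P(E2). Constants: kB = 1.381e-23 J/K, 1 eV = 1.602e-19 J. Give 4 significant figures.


Step 1: Compute energy difference dE = E1 - E2 = 0.2144 - 0.7828 = -0.5684 eV
Step 2: Convert to Joules: dE_J = -0.5684 * 1.602e-19 = -9.106e-20 J
Step 3: Compute exponent = -dE_J / (kB * T) = -(-9.106e-20) / (1.381e-23 * 502.6) = 13.12
Step 4: P(E1)/P(E2) = exp(13.12) = 4.983e+05

4.983e+05


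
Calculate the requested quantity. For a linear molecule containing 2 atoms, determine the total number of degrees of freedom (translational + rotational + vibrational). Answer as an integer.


Step 1: Translational DOF = 3
Step 2: Rotational DOF (linear) = 2
Step 3: Vibrational DOF = 3*2 - 5 = 1
Step 4: Total = 3 + 2 + 1 = 6

6


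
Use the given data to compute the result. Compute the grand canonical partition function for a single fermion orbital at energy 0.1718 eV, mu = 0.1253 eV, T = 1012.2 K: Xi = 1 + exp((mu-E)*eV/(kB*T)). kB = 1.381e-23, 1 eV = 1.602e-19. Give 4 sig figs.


Step 1: (mu - E) = 0.1253 - 0.1718 = -0.0465 eV
Step 2: x = (mu-E)*eV/(kB*T) = -0.0465*1.602e-19/(1.381e-23*1012.2) = -0.5329
Step 3: exp(x) = 0.5869
Step 4: Xi = 1 + 0.5869 = 1.587

1.587


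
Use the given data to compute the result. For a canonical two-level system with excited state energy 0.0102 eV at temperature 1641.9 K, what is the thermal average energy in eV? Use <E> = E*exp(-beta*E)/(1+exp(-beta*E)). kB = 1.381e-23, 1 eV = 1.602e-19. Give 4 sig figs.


Step 1: beta*E = 0.0102*1.602e-19/(1.381e-23*1641.9) = 0.07206
Step 2: exp(-beta*E) = 0.9305
Step 3: <E> = 0.0102*0.9305/(1+0.9305) = 0.004916 eV

0.004916


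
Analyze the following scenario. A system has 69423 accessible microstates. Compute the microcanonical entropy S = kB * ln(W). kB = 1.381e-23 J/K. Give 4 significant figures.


Step 1: ln(W) = ln(69423) = 11.15
Step 2: S = kB * ln(W) = 1.381e-23 * 11.15
Step 3: S = 1.54e-22 J/K

1.54e-22


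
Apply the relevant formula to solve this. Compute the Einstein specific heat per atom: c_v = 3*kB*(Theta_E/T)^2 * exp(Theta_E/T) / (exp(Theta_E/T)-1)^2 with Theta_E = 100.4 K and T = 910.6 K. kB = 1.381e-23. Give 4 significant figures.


Step 1: x = Theta_E/T = 100.4/910.6 = 0.1103
Step 2: x^2 = 0.01216
Step 3: exp(x) = 1.117
Step 4: c_v = 3*1.381e-23*0.01216*1.117/(1.117-1)^2 = 4.139e-23

4.139e-23


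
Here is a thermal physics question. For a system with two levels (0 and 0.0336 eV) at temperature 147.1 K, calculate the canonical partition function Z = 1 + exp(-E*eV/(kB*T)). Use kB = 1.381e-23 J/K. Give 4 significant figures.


Step 1: Compute beta*E = E*eV/(kB*T) = 0.0336*1.602e-19/(1.381e-23*147.1) = 2.65
Step 2: exp(-beta*E) = exp(-2.65) = 0.07067
Step 3: Z = 1 + 0.07067 = 1.071

1.071


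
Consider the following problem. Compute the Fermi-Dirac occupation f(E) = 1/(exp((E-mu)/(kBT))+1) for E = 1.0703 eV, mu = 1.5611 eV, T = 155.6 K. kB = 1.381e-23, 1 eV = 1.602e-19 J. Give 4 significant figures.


Step 1: (E - mu) = 1.0703 - 1.5611 = -0.4908 eV
Step 2: Convert: (E-mu)*eV = -7.863e-20 J
Step 3: x = (E-mu)*eV/(kB*T) = -36.59
Step 4: f = 1/(exp(-36.59)+1) = 1

1


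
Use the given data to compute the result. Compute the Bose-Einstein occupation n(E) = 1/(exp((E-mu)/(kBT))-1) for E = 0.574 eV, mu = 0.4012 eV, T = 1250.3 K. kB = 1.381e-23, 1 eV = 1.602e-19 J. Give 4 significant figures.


Step 1: (E - mu) = 0.1728 eV
Step 2: x = (E-mu)*eV/(kB*T) = 0.1728*1.602e-19/(1.381e-23*1250.3) = 1.603
Step 3: exp(x) = 4.969
Step 4: n = 1/(exp(x)-1) = 0.2519

0.2519


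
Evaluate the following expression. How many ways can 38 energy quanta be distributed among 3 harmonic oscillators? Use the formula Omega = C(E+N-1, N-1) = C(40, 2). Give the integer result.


Step 1: Use binomial coefficient C(40, 2)
Step 2: Numerator = 40! / 38!
Step 3: Denominator = 2!
Step 4: Omega = 780

780


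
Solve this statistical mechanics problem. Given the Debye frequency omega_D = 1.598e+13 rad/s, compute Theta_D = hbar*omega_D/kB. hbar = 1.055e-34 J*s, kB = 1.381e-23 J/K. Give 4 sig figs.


Step 1: hbar*omega_D = 1.055e-34 * 1.598e+13 = 1.686e-21 J
Step 2: Theta_D = 1.686e-21 / 1.381e-23
Step 3: Theta_D = 122.1 K

122.1


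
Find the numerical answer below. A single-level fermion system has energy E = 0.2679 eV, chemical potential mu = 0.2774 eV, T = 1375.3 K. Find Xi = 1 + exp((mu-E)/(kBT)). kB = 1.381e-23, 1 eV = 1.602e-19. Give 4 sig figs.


Step 1: (mu - E) = 0.2774 - 0.2679 = 0.0095 eV
Step 2: x = (mu-E)*eV/(kB*T) = 0.0095*1.602e-19/(1.381e-23*1375.3) = 0.08013
Step 3: exp(x) = 1.083
Step 4: Xi = 1 + 1.083 = 2.083

2.083


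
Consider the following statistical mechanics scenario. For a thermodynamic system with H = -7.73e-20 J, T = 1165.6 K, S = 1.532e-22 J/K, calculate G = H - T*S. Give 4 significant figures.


Step 1: T*S = 1165.6 * 1.532e-22 = 1.786e-19 J
Step 2: G = H - T*S = -7.73e-20 - 1.786e-19
Step 3: G = -2.559e-19 J

-2.559e-19


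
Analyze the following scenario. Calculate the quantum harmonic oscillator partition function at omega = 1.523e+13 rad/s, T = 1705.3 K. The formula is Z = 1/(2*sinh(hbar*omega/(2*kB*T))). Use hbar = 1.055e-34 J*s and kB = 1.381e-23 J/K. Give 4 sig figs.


Step 1: Compute x = hbar*omega/(kB*T) = 1.055e-34*1.523e+13/(1.381e-23*1705.3) = 0.06823
Step 2: x/2 = 0.03411
Step 3: sinh(x/2) = 0.03412
Step 4: Z = 1/(2*0.03412) = 14.65

14.65


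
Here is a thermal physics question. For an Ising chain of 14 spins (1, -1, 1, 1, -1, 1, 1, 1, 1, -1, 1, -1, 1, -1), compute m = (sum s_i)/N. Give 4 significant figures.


Step 1: Count up spins (+1): 9, down spins (-1): 5
Step 2: Total magnetization M = 9 - 5 = 4
Step 3: m = M/N = 4/14 = 0.2857

0.2857


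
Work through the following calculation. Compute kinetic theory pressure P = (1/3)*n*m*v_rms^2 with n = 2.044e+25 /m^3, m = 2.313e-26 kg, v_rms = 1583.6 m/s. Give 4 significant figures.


Step 1: v_rms^2 = 1583.6^2 = 2.508e+06
Step 2: n*m = 2.044e+25*2.313e-26 = 0.4728
Step 3: P = (1/3)*0.4728*2.508e+06 = 3.952e+05 Pa

3.952e+05


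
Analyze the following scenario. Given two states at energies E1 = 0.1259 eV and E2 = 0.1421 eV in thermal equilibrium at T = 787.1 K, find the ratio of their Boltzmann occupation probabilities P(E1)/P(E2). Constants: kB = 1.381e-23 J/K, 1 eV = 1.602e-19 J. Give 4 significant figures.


Step 1: Compute energy difference dE = E1 - E2 = 0.1259 - 0.1421 = -0.0162 eV
Step 2: Convert to Joules: dE_J = -0.0162 * 1.602e-19 = -2.595e-21 J
Step 3: Compute exponent = -dE_J / (kB * T) = -(-2.595e-21) / (1.381e-23 * 787.1) = 0.2388
Step 4: P(E1)/P(E2) = exp(0.2388) = 1.27

1.27


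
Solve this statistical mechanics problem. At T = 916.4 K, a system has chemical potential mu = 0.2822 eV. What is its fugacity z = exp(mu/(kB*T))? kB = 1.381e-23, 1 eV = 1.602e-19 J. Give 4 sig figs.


Step 1: Convert mu to Joules: 0.2822*1.602e-19 = 4.521e-20 J
Step 2: kB*T = 1.381e-23*916.4 = 1.266e-20 J
Step 3: mu/(kB*T) = 3.572
Step 4: z = exp(3.572) = 35.6

35.6


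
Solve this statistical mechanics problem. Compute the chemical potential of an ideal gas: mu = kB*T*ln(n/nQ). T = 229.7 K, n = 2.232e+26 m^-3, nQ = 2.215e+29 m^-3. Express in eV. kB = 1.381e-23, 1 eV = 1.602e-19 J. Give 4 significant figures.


Step 1: n/nQ = 2.232e+26/2.215e+29 = 0.001008
Step 2: ln(n/nQ) = -6.9
Step 3: mu = kB*T*ln(n/nQ) = 3.172e-21*-6.9 = -2.189e-20 J
Step 4: Convert to eV: -2.189e-20/1.602e-19 = -0.1366 eV

-0.1366


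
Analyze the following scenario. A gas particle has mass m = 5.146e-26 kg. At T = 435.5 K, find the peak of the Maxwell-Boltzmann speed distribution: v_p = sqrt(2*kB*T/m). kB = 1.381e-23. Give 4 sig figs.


Step 1: Numerator = 2*kB*T = 2*1.381e-23*435.5 = 1.203e-20
Step 2: Ratio = 1.203e-20 / 5.146e-26 = 2.337e+05
Step 3: v_p = sqrt(2.337e+05) = 483.5 m/s

483.5


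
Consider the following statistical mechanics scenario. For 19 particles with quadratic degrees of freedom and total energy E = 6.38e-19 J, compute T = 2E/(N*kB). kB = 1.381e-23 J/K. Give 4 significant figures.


Step 1: Numerator = 2*E = 2*6.38e-19 = 1.276e-18 J
Step 2: Denominator = N*kB = 19*1.381e-23 = 2.624e-22
Step 3: T = 1.276e-18 / 2.624e-22 = 4863 K

4863


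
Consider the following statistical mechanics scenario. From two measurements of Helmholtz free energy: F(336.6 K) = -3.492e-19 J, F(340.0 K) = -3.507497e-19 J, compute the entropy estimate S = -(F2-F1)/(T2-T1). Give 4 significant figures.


Step 1: dF = F2 - F1 = -3.507497e-19 - (-3.492e-19) = -1.5497e-21 J
Step 2: dT = T2 - T1 = 340.0 - 336.6 = 3.4 K
Step 3: S = -dF/dT = -(-1.5497e-21)/3.4 = 4.558e-22 J/K

4.558e-22


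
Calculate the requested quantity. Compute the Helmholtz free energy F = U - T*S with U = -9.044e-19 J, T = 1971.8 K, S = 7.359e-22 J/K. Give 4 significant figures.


Step 1: T*S = 1971.8 * 7.359e-22 = 1.451e-18 J
Step 2: F = U - T*S = -9.044e-19 - 1.451e-18
Step 3: F = -2.355e-18 J

-2.355e-18


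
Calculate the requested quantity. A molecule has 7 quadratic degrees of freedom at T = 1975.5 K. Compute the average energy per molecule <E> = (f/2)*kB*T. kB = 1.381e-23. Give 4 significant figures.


Step 1: f/2 = 7/2 = 3.5
Step 2: kB*T = 1.381e-23 * 1975.5 = 2.728e-20
Step 3: <E> = 3.5 * 2.728e-20 = 9.549e-20 J

9.549e-20


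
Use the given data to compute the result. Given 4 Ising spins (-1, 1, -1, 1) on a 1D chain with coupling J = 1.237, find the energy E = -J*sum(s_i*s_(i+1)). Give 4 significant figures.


Step 1: Nearest-neighbor products: -1, -1, -1
Step 2: Sum of products = -3
Step 3: E = -1.237 * -3 = 3.711

3.711


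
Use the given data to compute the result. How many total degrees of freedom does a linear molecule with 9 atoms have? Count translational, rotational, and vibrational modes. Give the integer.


Step 1: Translational DOF = 3
Step 2: Rotational DOF (linear) = 2
Step 3: Vibrational DOF = 3*9 - 5 = 22
Step 4: Total = 3 + 2 + 22 = 27

27


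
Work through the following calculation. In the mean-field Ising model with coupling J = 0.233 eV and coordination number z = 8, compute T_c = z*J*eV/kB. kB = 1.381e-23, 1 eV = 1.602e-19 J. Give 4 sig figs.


Step 1: z*J = 8*0.233 = 1.864 eV
Step 2: Convert to Joules: 1.864*1.602e-19 = 2.986e-19 J
Step 3: T_c = 2.986e-19 / 1.381e-23 = 2.162e+04 K

2.162e+04


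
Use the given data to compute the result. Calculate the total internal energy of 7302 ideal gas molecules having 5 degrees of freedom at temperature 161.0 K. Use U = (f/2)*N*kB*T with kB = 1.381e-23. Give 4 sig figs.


Step 1: f/2 = 5/2 = 2.5
Step 2: N*kB*T = 7302*1.381e-23*161.0 = 1.624e-17
Step 3: U = 2.5 * 1.624e-17 = 4.059e-17 J

4.059e-17


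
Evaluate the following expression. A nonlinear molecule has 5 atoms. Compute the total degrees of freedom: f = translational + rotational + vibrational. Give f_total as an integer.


Step 1: Translational DOF = 3
Step 2: Rotational DOF (nonlinear) = 3
Step 3: Vibrational DOF = 3*5 - 6 = 9
Step 4: Total = 3 + 3 + 9 = 15

15


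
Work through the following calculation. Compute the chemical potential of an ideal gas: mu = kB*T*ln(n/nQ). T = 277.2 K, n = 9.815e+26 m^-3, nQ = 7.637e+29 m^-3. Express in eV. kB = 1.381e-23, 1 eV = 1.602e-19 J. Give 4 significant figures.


Step 1: n/nQ = 9.815e+26/7.637e+29 = 0.001285
Step 2: ln(n/nQ) = -6.657
Step 3: mu = kB*T*ln(n/nQ) = 3.828e-21*-6.657 = -2.548e-20 J
Step 4: Convert to eV: -2.548e-20/1.602e-19 = -0.1591 eV

-0.1591


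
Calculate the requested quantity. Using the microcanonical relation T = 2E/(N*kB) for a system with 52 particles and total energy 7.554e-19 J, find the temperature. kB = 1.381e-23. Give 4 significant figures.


Step 1: Numerator = 2*E = 2*7.554e-19 = 1.511e-18 J
Step 2: Denominator = N*kB = 52*1.381e-23 = 7.181e-22
Step 3: T = 1.511e-18 / 7.181e-22 = 2104 K

2104


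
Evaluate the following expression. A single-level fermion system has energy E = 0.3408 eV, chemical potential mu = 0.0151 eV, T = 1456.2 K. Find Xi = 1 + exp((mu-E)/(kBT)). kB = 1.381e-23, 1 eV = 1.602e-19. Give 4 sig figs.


Step 1: (mu - E) = 0.0151 - 0.3408 = -0.3257 eV
Step 2: x = (mu-E)*eV/(kB*T) = -0.3257*1.602e-19/(1.381e-23*1456.2) = -2.595
Step 3: exp(x) = 0.07468
Step 4: Xi = 1 + 0.07468 = 1.075

1.075


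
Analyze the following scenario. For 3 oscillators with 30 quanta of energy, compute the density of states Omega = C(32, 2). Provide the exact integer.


Step 1: Use binomial coefficient C(32, 2)
Step 2: Numerator = 32! / 30!
Step 3: Denominator = 2!
Step 4: Omega = 496

496


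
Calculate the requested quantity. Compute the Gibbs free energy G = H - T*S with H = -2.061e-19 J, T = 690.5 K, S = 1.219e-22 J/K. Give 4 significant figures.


Step 1: T*S = 690.5 * 1.219e-22 = 8.417e-20 J
Step 2: G = H - T*S = -2.061e-19 - 8.417e-20
Step 3: G = -2.903e-19 J

-2.903e-19


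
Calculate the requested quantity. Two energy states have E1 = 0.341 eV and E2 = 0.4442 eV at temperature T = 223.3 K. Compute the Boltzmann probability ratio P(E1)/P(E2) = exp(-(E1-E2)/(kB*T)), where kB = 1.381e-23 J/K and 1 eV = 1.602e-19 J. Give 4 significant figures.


Step 1: Compute energy difference dE = E1 - E2 = 0.341 - 0.4442 = -0.1032 eV
Step 2: Convert to Joules: dE_J = -0.1032 * 1.602e-19 = -1.653e-20 J
Step 3: Compute exponent = -dE_J / (kB * T) = -(-1.653e-20) / (1.381e-23 * 223.3) = 5.361
Step 4: P(E1)/P(E2) = exp(5.361) = 213

213


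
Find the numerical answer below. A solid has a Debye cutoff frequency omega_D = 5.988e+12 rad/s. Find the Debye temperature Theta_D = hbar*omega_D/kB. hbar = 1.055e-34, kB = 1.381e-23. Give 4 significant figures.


Step 1: hbar*omega_D = 1.055e-34 * 5.988e+12 = 6.317e-22 J
Step 2: Theta_D = 6.317e-22 / 1.381e-23
Step 3: Theta_D = 45.74 K

45.74


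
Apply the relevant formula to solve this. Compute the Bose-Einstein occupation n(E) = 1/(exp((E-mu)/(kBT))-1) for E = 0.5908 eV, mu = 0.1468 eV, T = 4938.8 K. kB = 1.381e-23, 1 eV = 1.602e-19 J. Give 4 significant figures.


Step 1: (E - mu) = 0.444 eV
Step 2: x = (E-mu)*eV/(kB*T) = 0.444*1.602e-19/(1.381e-23*4938.8) = 1.043
Step 3: exp(x) = 2.837
Step 4: n = 1/(exp(x)-1) = 0.5443

0.5443


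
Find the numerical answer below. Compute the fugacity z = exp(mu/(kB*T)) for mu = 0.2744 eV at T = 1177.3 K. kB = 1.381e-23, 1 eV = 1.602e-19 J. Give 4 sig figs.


Step 1: Convert mu to Joules: 0.2744*1.602e-19 = 4.396e-20 J
Step 2: kB*T = 1.381e-23*1177.3 = 1.626e-20 J
Step 3: mu/(kB*T) = 2.704
Step 4: z = exp(2.704) = 14.94

14.94


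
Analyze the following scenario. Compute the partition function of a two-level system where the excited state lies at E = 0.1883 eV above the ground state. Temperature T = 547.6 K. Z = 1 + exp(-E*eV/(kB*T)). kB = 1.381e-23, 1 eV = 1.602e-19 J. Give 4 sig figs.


Step 1: Compute beta*E = E*eV/(kB*T) = 0.1883*1.602e-19/(1.381e-23*547.6) = 3.989
Step 2: exp(-beta*E) = exp(-3.989) = 0.01852
Step 3: Z = 1 + 0.01852 = 1.019

1.019


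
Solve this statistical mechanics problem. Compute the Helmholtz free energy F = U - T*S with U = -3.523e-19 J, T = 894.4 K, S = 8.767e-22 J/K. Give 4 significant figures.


Step 1: T*S = 894.4 * 8.767e-22 = 7.841e-19 J
Step 2: F = U - T*S = -3.523e-19 - 7.841e-19
Step 3: F = -1.136e-18 J

-1.136e-18


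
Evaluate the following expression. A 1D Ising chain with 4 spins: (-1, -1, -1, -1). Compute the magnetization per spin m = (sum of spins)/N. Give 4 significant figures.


Step 1: Count up spins (+1): 0, down spins (-1): 4
Step 2: Total magnetization M = 0 - 4 = -4
Step 3: m = M/N = -4/4 = -1

-1


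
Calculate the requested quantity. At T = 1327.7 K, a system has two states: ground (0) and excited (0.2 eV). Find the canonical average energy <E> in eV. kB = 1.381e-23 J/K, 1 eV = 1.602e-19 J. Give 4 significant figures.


Step 1: beta*E = 0.2*1.602e-19/(1.381e-23*1327.7) = 1.747
Step 2: exp(-beta*E) = 0.1742
Step 3: <E> = 0.2*0.1742/(1+0.1742) = 0.02967 eV

0.02967


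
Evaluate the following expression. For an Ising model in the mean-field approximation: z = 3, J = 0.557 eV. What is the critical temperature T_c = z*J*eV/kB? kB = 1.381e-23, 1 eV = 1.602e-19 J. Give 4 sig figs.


Step 1: z*J = 3*0.557 = 1.671 eV
Step 2: Convert to Joules: 1.671*1.602e-19 = 2.677e-19 J
Step 3: T_c = 2.677e-19 / 1.381e-23 = 1.938e+04 K

1.938e+04


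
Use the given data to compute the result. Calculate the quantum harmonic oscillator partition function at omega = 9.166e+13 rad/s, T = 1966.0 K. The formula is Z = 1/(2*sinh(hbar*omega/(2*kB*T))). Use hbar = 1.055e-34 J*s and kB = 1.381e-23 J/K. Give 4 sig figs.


Step 1: Compute x = hbar*omega/(kB*T) = 1.055e-34*9.166e+13/(1.381e-23*1966.0) = 0.3562
Step 2: x/2 = 0.1781
Step 3: sinh(x/2) = 0.179
Step 4: Z = 1/(2*0.179) = 2.793

2.793


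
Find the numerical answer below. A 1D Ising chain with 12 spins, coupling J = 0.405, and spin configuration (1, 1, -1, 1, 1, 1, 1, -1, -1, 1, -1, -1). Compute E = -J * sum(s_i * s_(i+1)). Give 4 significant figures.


Step 1: Nearest-neighbor products: 1, -1, -1, 1, 1, 1, -1, 1, -1, -1, 1
Step 2: Sum of products = 1
Step 3: E = -0.405 * 1 = -0.405

-0.405


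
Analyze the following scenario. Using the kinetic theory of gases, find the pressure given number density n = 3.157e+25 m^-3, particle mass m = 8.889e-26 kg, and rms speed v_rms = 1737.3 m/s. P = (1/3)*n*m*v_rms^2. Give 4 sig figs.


Step 1: v_rms^2 = 1737.3^2 = 3.018e+06
Step 2: n*m = 3.157e+25*8.889e-26 = 2.806
Step 3: P = (1/3)*2.806*3.018e+06 = 2.823e+06 Pa

2.823e+06


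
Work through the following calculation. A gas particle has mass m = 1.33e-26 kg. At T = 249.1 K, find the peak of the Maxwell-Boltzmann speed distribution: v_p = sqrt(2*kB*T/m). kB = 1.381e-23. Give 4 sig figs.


Step 1: Numerator = 2*kB*T = 2*1.381e-23*249.1 = 6.88e-21
Step 2: Ratio = 6.88e-21 / 1.33e-26 = 5.173e+05
Step 3: v_p = sqrt(5.173e+05) = 719.2 m/s

719.2


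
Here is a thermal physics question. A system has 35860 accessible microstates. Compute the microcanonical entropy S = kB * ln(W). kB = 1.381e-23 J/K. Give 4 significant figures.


Step 1: ln(W) = ln(35860) = 10.49
Step 2: S = kB * ln(W) = 1.381e-23 * 10.49
Step 3: S = 1.448e-22 J/K

1.448e-22


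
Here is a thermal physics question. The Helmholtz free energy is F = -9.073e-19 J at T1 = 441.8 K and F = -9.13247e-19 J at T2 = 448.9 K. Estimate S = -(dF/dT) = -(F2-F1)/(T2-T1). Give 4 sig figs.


Step 1: dF = F2 - F1 = -9.13247e-19 - (-9.073e-19) = -5.947e-21 J
Step 2: dT = T2 - T1 = 448.9 - 441.8 = 7.1 K
Step 3: S = -dF/dT = -(-5.947e-21)/7.1 = 8.376e-22 J/K

8.376e-22


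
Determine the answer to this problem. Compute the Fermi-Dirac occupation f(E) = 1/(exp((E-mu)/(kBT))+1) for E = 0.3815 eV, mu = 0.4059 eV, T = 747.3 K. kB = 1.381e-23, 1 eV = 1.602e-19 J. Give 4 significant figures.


Step 1: (E - mu) = 0.3815 - 0.4059 = -0.0244 eV
Step 2: Convert: (E-mu)*eV = -3.909e-21 J
Step 3: x = (E-mu)*eV/(kB*T) = -0.3788
Step 4: f = 1/(exp(-0.3788)+1) = 0.5936

0.5936


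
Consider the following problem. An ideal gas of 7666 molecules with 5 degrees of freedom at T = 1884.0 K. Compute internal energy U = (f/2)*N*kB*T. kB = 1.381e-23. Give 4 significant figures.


Step 1: f/2 = 5/2 = 2.5
Step 2: N*kB*T = 7666*1.381e-23*1884.0 = 1.995e-16
Step 3: U = 2.5 * 1.995e-16 = 4.986e-16 J

4.986e-16


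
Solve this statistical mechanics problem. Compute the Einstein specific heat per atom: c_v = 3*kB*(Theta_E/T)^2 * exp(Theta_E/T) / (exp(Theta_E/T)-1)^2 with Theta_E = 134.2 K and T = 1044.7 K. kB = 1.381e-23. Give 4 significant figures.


Step 1: x = Theta_E/T = 134.2/1044.7 = 0.1285
Step 2: x^2 = 0.0165
Step 3: exp(x) = 1.137
Step 4: c_v = 3*1.381e-23*0.0165*1.137/(1.137-1)^2 = 4.137e-23

4.137e-23


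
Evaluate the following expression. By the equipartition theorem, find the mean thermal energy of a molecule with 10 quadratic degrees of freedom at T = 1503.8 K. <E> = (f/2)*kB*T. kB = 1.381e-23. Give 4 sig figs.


Step 1: f/2 = 10/2 = 5
Step 2: kB*T = 1.381e-23 * 1503.8 = 2.077e-20
Step 3: <E> = 5 * 2.077e-20 = 1.038e-19 J

1.038e-19


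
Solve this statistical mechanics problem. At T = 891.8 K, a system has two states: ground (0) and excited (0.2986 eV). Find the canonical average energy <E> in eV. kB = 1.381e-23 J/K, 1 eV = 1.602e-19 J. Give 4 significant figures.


Step 1: beta*E = 0.2986*1.602e-19/(1.381e-23*891.8) = 3.884
Step 2: exp(-beta*E) = 0.02057
Step 3: <E> = 0.2986*0.02057/(1+0.02057) = 0.006017 eV

0.006017


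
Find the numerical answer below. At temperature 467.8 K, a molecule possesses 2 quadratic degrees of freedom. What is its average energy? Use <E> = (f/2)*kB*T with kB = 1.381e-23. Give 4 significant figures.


Step 1: f/2 = 2/2 = 1
Step 2: kB*T = 1.381e-23 * 467.8 = 6.46e-21
Step 3: <E> = 1 * 6.46e-21 = 6.46e-21 J

6.46e-21


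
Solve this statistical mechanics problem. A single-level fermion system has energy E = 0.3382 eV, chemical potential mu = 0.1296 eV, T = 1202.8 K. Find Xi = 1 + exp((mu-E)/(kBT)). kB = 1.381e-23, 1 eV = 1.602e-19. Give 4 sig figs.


Step 1: (mu - E) = 0.1296 - 0.3382 = -0.2086 eV
Step 2: x = (mu-E)*eV/(kB*T) = -0.2086*1.602e-19/(1.381e-23*1202.8) = -2.012
Step 3: exp(x) = 0.1337
Step 4: Xi = 1 + 0.1337 = 1.134

1.134


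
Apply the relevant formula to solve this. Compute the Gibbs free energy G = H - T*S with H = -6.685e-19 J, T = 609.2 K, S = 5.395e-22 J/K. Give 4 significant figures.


Step 1: T*S = 609.2 * 5.395e-22 = 3.287e-19 J
Step 2: G = H - T*S = -6.685e-19 - 3.287e-19
Step 3: G = -9.972e-19 J

-9.972e-19


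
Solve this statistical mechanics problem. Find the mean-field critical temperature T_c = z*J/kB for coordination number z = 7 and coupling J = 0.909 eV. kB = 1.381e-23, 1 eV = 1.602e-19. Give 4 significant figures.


Step 1: z*J = 7*0.909 = 6.363 eV
Step 2: Convert to Joules: 6.363*1.602e-19 = 1.019e-18 J
Step 3: T_c = 1.019e-18 / 1.381e-23 = 7.381e+04 K

7.381e+04


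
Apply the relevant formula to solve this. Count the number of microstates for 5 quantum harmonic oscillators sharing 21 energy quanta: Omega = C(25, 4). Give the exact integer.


Step 1: Use binomial coefficient C(25, 4)
Step 2: Numerator = 25! / 21!
Step 3: Denominator = 4!
Step 4: Omega = 12650

12650


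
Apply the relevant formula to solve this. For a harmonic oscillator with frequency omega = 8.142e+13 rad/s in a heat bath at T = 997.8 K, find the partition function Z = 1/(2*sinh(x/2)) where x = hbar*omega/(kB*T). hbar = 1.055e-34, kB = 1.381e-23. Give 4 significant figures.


Step 1: Compute x = hbar*omega/(kB*T) = 1.055e-34*8.142e+13/(1.381e-23*997.8) = 0.6234
Step 2: x/2 = 0.3117
Step 3: sinh(x/2) = 0.3168
Step 4: Z = 1/(2*0.3168) = 1.578

1.578


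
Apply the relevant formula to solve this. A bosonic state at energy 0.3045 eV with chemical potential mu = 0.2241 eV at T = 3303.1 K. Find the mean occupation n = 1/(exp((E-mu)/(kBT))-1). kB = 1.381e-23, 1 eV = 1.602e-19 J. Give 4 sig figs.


Step 1: (E - mu) = 0.0804 eV
Step 2: x = (E-mu)*eV/(kB*T) = 0.0804*1.602e-19/(1.381e-23*3303.1) = 0.2824
Step 3: exp(x) = 1.326
Step 4: n = 1/(exp(x)-1) = 3.065

3.065


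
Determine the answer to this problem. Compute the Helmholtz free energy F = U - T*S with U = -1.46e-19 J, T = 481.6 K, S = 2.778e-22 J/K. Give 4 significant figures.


Step 1: T*S = 481.6 * 2.778e-22 = 1.338e-19 J
Step 2: F = U - T*S = -1.46e-19 - 1.338e-19
Step 3: F = -2.798e-19 J

-2.798e-19


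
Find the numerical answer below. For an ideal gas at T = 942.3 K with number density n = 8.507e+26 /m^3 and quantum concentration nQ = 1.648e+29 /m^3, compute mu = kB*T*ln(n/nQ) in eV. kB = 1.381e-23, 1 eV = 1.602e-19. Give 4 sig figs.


Step 1: n/nQ = 8.507e+26/1.648e+29 = 0.005162
Step 2: ln(n/nQ) = -5.266
Step 3: mu = kB*T*ln(n/nQ) = 1.301e-20*-5.266 = -6.853e-20 J
Step 4: Convert to eV: -6.853e-20/1.602e-19 = -0.4278 eV

-0.4278


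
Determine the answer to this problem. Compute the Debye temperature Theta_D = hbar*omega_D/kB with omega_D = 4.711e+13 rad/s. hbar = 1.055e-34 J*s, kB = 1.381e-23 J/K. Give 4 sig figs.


Step 1: hbar*omega_D = 1.055e-34 * 4.711e+13 = 4.97e-21 J
Step 2: Theta_D = 4.97e-21 / 1.381e-23
Step 3: Theta_D = 359.9 K

359.9


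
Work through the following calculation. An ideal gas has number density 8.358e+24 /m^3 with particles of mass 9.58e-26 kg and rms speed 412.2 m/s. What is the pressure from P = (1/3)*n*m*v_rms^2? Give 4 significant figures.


Step 1: v_rms^2 = 412.2^2 = 1.699e+05
Step 2: n*m = 8.358e+24*9.58e-26 = 0.8007
Step 3: P = (1/3)*0.8007*1.699e+05 = 4.535e+04 Pa

4.535e+04


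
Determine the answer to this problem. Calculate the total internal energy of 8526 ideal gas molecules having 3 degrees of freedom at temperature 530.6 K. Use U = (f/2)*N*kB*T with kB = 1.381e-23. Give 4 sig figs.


Step 1: f/2 = 3/2 = 1.5
Step 2: N*kB*T = 8526*1.381e-23*530.6 = 6.247e-17
Step 3: U = 1.5 * 6.247e-17 = 9.371e-17 J

9.371e-17


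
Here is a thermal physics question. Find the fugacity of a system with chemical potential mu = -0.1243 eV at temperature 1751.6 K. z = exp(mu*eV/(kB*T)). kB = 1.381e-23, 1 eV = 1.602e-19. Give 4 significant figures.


Step 1: Convert mu to Joules: -0.1243*1.602e-19 = -1.991e-20 J
Step 2: kB*T = 1.381e-23*1751.6 = 2.419e-20 J
Step 3: mu/(kB*T) = -0.8232
Step 4: z = exp(-0.8232) = 0.439

0.439


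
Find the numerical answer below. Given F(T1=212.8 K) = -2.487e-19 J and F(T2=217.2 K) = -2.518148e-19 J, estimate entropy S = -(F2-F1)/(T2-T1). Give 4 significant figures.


Step 1: dF = F2 - F1 = -2.518148e-19 - (-2.487e-19) = -3.1148e-21 J
Step 2: dT = T2 - T1 = 217.2 - 212.8 = 4.4 K
Step 3: S = -dF/dT = -(-3.1148e-21)/4.4 = 7.079e-22 J/K

7.079e-22


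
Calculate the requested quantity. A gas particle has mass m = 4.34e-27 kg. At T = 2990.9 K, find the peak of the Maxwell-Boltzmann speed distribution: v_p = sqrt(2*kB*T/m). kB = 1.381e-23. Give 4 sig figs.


Step 1: Numerator = 2*kB*T = 2*1.381e-23*2990.9 = 8.261e-20
Step 2: Ratio = 8.261e-20 / 4.34e-27 = 1.903e+07
Step 3: v_p = sqrt(1.903e+07) = 4363 m/s

4363


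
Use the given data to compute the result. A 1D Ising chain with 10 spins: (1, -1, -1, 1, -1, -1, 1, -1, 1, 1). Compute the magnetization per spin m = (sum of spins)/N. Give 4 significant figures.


Step 1: Count up spins (+1): 5, down spins (-1): 5
Step 2: Total magnetization M = 5 - 5 = 0
Step 3: m = M/N = 0/10 = 0

0


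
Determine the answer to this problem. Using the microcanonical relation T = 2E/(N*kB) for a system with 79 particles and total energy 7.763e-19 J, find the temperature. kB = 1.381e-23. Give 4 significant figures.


Step 1: Numerator = 2*E = 2*7.763e-19 = 1.553e-18 J
Step 2: Denominator = N*kB = 79*1.381e-23 = 1.091e-21
Step 3: T = 1.553e-18 / 1.091e-21 = 1423 K

1423


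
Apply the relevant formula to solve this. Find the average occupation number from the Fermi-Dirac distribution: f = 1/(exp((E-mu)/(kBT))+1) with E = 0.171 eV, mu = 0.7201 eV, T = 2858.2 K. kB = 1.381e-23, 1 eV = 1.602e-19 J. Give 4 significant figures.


Step 1: (E - mu) = 0.171 - 0.7201 = -0.5491 eV
Step 2: Convert: (E-mu)*eV = -8.797e-20 J
Step 3: x = (E-mu)*eV/(kB*T) = -2.229
Step 4: f = 1/(exp(-2.229)+1) = 0.9028

0.9028


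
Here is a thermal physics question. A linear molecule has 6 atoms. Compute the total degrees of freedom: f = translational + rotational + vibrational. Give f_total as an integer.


Step 1: Translational DOF = 3
Step 2: Rotational DOF (linear) = 2
Step 3: Vibrational DOF = 3*6 - 5 = 13
Step 4: Total = 3 + 2 + 13 = 18

18


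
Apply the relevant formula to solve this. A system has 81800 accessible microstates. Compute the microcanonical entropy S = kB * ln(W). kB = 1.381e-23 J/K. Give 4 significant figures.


Step 1: ln(W) = ln(81800) = 11.31
Step 2: S = kB * ln(W) = 1.381e-23 * 11.31
Step 3: S = 1.562e-22 J/K

1.562e-22


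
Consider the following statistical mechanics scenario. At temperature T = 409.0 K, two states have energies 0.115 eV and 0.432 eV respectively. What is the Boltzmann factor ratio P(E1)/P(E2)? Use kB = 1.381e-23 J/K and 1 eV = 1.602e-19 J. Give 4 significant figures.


Step 1: Compute energy difference dE = E1 - E2 = 0.115 - 0.432 = -0.317 eV
Step 2: Convert to Joules: dE_J = -0.317 * 1.602e-19 = -5.078e-20 J
Step 3: Compute exponent = -dE_J / (kB * T) = -(-5.078e-20) / (1.381e-23 * 409.0) = 8.991
Step 4: P(E1)/P(E2) = exp(8.991) = 8030

8030


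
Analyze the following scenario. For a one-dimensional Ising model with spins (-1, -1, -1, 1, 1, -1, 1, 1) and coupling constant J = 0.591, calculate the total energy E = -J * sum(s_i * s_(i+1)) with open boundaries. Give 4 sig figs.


Step 1: Nearest-neighbor products: 1, 1, -1, 1, -1, -1, 1
Step 2: Sum of products = 1
Step 3: E = -0.591 * 1 = -0.591

-0.591


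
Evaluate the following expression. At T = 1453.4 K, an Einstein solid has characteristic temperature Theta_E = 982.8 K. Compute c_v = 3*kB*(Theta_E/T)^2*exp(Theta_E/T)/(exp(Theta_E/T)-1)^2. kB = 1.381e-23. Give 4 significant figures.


Step 1: x = Theta_E/T = 982.8/1453.4 = 0.6762
Step 2: x^2 = 0.4573
Step 3: exp(x) = 1.966
Step 4: c_v = 3*1.381e-23*0.4573*1.966/(1.966-1)^2 = 3.989e-23

3.989e-23


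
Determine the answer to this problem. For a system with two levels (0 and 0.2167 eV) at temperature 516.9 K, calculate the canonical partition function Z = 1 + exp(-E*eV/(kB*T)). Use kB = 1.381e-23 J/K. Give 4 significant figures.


Step 1: Compute beta*E = E*eV/(kB*T) = 0.2167*1.602e-19/(1.381e-23*516.9) = 4.863
Step 2: exp(-beta*E) = exp(-4.863) = 0.007726
Step 3: Z = 1 + 0.007726 = 1.008

1.008


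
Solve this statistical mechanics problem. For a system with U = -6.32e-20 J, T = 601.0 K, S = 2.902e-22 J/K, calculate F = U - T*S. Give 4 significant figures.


Step 1: T*S = 601.0 * 2.902e-22 = 1.744e-19 J
Step 2: F = U - T*S = -6.32e-20 - 1.744e-19
Step 3: F = -2.376e-19 J

-2.376e-19


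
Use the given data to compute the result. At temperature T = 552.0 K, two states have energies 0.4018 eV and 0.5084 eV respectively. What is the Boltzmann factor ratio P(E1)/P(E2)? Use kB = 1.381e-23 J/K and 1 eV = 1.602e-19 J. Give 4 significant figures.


Step 1: Compute energy difference dE = E1 - E2 = 0.4018 - 0.5084 = -0.1066 eV
Step 2: Convert to Joules: dE_J = -0.1066 * 1.602e-19 = -1.708e-20 J
Step 3: Compute exponent = -dE_J / (kB * T) = -(-1.708e-20) / (1.381e-23 * 552.0) = 2.24
Step 4: P(E1)/P(E2) = exp(2.24) = 9.395

9.395


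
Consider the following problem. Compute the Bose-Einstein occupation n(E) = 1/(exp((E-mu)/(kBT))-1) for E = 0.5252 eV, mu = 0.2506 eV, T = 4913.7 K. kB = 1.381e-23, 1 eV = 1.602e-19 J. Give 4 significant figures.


Step 1: (E - mu) = 0.2746 eV
Step 2: x = (E-mu)*eV/(kB*T) = 0.2746*1.602e-19/(1.381e-23*4913.7) = 0.6483
Step 3: exp(x) = 1.912
Step 4: n = 1/(exp(x)-1) = 1.096

1.096


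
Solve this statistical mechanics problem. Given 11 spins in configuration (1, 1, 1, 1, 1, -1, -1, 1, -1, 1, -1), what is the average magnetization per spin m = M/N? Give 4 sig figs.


Step 1: Count up spins (+1): 7, down spins (-1): 4
Step 2: Total magnetization M = 7 - 4 = 3
Step 3: m = M/N = 3/11 = 0.2727

0.2727
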